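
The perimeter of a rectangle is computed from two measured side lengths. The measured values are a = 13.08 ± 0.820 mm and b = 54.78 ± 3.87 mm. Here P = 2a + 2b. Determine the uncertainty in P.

7.91 mm

Sums and differences: (δP)² = Σ (cᵢ δxᵢ)².
  (2·δa)² = 2.69;  (2·δb)² = 59.9
δP = √(62.6) = 7.91 mm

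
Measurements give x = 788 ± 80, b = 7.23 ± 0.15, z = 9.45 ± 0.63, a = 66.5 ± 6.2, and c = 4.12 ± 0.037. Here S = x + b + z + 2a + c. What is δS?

S is a linear combination, so absolute uncertainties add in quadrature:
  (δx)² = 6400;  (δb)² = 0.0225;  (δz)² = 0.397;  (2·δa)² = 154;  (δc)² = 0.00137
δS = √(6550) = 81.0

81.0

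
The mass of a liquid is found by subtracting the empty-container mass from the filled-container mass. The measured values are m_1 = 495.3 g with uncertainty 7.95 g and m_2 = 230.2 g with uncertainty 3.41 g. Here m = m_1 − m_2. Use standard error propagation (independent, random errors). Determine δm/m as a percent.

3.26%

Each term contributes (cᵢ δxᵢ)² to (δm)²:
  (δm_1)² = 63.2;  (δm_2)² = 11.6
δm = √(74.8) = 8.65 g
m = 265.1 g, so δm/m = 8.65/265.1 = 0.0326.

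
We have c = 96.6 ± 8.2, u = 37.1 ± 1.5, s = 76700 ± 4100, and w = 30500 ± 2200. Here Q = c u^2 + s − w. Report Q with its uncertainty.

(1.79 ± 0.163) × 10^5

Let p = c·u^2 = 1.33e+05. δp/p = √((1·δc/c)² + (2·δu/u)²) = √(0.00721 + 0.00654) = 0.117, so δp = 15600.
Q = p + s − w: δQ = √(δp² + δs² + δw²) = √(2.43e+08 + 1.68e+07 + 4.84e+06) = 16300
Q = 1.79e+05.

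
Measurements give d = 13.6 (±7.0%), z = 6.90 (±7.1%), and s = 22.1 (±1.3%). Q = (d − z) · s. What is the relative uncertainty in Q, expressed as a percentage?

16.0%

Let u = d − z = 6.70. δu = √(δd² + δz²) = √(0.906 + 0.240) = 1.07, so δu/u = 0.160.
Q is then a monomial in u, s:
δQ/Q = √((δu/u)² + (1·δs/s)²) = √(0.0255 + 0.000169) = 0.160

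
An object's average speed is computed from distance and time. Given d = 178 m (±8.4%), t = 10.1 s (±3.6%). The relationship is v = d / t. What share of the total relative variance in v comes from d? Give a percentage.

84.5%

(δv/v)² = (1·δd/d)² + (-1·δt/t)²
  d term: (1×0.0840)² = 0.00706
  t term: (-1×0.0360)² = 0.00130
Total = 0.00835. Share from d = 0.00706/0.00835 = 0.845.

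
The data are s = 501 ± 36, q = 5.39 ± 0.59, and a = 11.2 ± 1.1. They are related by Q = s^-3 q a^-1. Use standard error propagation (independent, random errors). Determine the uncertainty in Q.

Each factor contributes (exponent × relative error)² to (δQ/Q)²:
  (-3·δs/s)² = (-3×0.0719)² = 0.0465;  (1·δq/q)² = (1×0.109)² = 0.0120;  (-1·δa/a)² = (-1×0.0982)² = 0.00965
δQ/Q = √(0.0681) = 0.261
Q = 3.83e-09, so δQ = 0.261 × 3.83e-09 = 9.99e-10.

9.99e-10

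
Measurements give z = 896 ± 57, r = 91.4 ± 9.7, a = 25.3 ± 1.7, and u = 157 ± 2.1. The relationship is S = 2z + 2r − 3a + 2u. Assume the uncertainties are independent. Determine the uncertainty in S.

Absolute uncertainties add in quadrature for a linear combination:
  (2·δz)² = 13000;  (2·δr)² = 376;  (3·δa)² = 26.0;  (2·δu)² = 17.6
δS = √(13400) = 116

116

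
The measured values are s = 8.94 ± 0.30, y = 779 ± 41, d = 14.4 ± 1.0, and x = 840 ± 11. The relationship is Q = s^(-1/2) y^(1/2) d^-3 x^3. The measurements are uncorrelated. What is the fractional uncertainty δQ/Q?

Since Q is a product/quotient, work with relative uncertainties:
  (−½·δs/s)² = (-0.5×0.0336)² = 0.000282;  (½·δy/y)² = (0.5×0.0526)² = 0.000693;  (-3·δd/d)² = (-3×0.0694)² = 0.0434;  (3·δx/x)² = (3×0.0131)² = 0.00154
δQ/Q = √(0.0459) = 0.214

0.214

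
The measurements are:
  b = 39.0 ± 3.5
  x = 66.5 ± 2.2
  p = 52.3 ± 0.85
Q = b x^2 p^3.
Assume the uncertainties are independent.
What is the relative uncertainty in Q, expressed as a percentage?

12.2%

Q is a product of powers, so relative uncertainties combine in quadrature:
  (1·δb/b)² = (1×0.0897)² = 0.00805;  (2·δx/x)² = (2×0.0331)² = 0.00438;  (3·δp/p)² = (3×0.0163)² = 0.00238
δQ/Q = √(0.0148) = 0.122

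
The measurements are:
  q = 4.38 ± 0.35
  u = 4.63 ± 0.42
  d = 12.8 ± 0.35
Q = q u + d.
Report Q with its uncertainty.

Let p = q·u = 20.3. δp/p = √((1·δq/q)² + (1·δu/u)²) = √(0.00639 + 0.00823) = 0.121, so δp = 2.45.
Q = p + d: δQ = √(δp² + δd²) = √(6.01 + 0.122) = 2.48
Q = 33.1.

33.1 ± 2.48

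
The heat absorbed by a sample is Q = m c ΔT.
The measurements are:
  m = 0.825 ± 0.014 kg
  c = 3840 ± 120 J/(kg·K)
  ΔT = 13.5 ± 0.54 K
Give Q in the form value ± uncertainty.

Products/powers → add relative errors in quadrature, weighted by exponent:
  (1·δm/m)² = (1×0.0170)² = 0.000288;  (1·δc/c)² = (1×0.0312)² = 0.000977;  (1·δΔT/ΔT)² = (1×0.0400)² = 0.00160
δQ/Q = √(0.00286) = 0.0535
Q = 42800 J, so δQ = 0.0535 × 42800 = 2290 J.

42800 ± 2290 J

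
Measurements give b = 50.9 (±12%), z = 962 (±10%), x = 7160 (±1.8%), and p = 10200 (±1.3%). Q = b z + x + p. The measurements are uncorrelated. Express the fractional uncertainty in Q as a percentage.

11.5%

Let w = b·z = 49000. δw/w = √((1·δb/b)² + (1·δz/z)²) = √(0.0144 + 0.0100) = 0.156, so δw = 7650.
Q = w + x + p: δQ = √(δw² + δx² + δp²) = √(5.85e+07 + 16600 + 17600) = 7650
Q = 66300, so δQ/Q = 7650/66300 = 0.115.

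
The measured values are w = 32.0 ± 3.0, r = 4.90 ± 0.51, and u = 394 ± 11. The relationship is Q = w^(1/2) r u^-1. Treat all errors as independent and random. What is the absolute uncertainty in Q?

0.00827

Each factor contributes (exponent × relative error)² to (δQ/Q)²:
  (½·δw/w)² = (0.5×0.0938)² = 0.00220;  (1·δr/r)² = (1×0.104)² = 0.0108;  (-1·δu/u)² = (-1×0.0279)² = 0.000779
δQ/Q = √(0.0138) = 0.118
Q = 0.0704, so δQ = 0.118 × 0.0704 = 0.00827.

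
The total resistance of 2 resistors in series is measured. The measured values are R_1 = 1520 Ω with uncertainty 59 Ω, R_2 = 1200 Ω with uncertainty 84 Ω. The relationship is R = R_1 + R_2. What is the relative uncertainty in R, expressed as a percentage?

3.77%

R is a linear combination, so absolute uncertainties add in quadrature:
  (δR_1)² = 3480;  (δR_2)² = 7060
δR = √(10500) = 103 Ω
R = 2720 Ω, so δR/R = 103/2720 = 0.0377.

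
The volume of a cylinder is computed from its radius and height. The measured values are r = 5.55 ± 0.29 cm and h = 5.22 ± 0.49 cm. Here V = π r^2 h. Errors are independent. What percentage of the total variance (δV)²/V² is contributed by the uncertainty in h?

(δV/V)² = (2·δr/r)² + (1·δh/h)²
  r term: (2×0.0523)² = 0.0109
  h term: (1×0.0939)² = 0.00881
Total = 0.0197. Share from h = 0.00881/0.0197 = 0.447.

44.7%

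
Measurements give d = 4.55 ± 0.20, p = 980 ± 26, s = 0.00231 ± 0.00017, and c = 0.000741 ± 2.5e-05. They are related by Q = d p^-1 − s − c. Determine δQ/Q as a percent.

Let w = d·p^-1 = 0.00464. δw/w = √((1·δd/d)² + (-1·δp/p)²) = √(0.00193 + 0.000704) = 0.0513, so δw = 0.000238.
Q = w − s − c: δQ = √(δw² + δs² + δc²) = √(5.68e-08 + 2.89e-08 + 6.25e-10) = 0.000294
Q = 0.00159, so δQ/Q = 0.000294/0.00159 = 0.185.

18.5%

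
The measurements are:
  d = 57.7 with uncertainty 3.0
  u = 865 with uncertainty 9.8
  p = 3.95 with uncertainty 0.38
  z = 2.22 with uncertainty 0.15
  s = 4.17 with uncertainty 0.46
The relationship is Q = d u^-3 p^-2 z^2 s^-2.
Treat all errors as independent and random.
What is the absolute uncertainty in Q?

5.32e-10

Q is a product of powers, so relative uncertainties combine in quadrature:
  (1·δd/d)² = (1×0.0520)² = 0.00270;  (-3·δu/u)² = (-3×0.0113)² = 0.00116;  (-2·δp/p)² = (-2×0.0962)² = 0.0370;  (2·δz/z)² = (2×0.0676)² = 0.0183;  (-2·δs/s)² = (-2×0.110)² = 0.0487
δQ/Q = √(0.108) = 0.328
Q = 1.62e-09, so δQ = 0.328 × 1.62e-09 = 5.32e-10.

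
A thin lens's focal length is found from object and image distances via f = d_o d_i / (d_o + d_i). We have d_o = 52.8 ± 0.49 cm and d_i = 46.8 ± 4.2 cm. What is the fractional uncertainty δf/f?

0.0478

∂f/∂d_o = (d_i/(d_o+d_i))² = 0.221;  ∂f/∂d_i = (d_o/(d_o+d_i))² = 0.281
δf = √((∂f/∂d_o · δd_o)² + (∂f/∂d_i · δd_i)²) = √(0.0117 + 1.39) = 1.19 cm
f = 24.8 cm, so δf/f = 1.19/24.8 = 0.0478.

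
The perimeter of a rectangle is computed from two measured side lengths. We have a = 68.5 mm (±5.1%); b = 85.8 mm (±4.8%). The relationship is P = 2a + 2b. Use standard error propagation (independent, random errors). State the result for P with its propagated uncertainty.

P is a linear combination, so absolute uncertainties add in quadrature:
  (2·δa)² = 48.8;  (2·δb)² = 67.8
δP = √(117) = 10.8 mm
P = 309 mm.

309 ± 10.8 mm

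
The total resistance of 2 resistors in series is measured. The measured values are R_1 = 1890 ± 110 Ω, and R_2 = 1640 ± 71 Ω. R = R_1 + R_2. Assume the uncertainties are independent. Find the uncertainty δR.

Each term contributes (cᵢ δxᵢ)² to (δR)²:
  (δR_1)² = 12100;  (δR_2)² = 5040
δR = √(17100) = 131 Ω

131 Ω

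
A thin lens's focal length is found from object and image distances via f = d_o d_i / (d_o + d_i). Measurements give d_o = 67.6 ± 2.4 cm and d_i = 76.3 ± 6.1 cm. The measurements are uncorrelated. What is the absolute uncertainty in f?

1.51 cm

∂f/∂d_o = (d_i/(d_o+d_i))² = 0.281;  ∂f/∂d_i = (d_o/(d_o+d_i))² = 0.221
δf = √((∂f/∂d_o · δd_o)² + (∂f/∂d_i · δd_i)²) = √(0.455 + 1.81) = 1.51 cm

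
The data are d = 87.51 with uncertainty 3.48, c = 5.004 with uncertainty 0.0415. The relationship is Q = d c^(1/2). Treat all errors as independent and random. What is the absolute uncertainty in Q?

Q is a product of powers, so relative uncertainties combine in quadrature:
  (1·δd/d)² = (1×0.0398)² = 0.00158;  (½·δc/c)² = (0.5×0.00829)² = 1.72e-05
δQ/Q = √(0.00160) = 0.0400
Q = 195.8, so δQ = 0.0400 × 195.8 = 7.83.

7.83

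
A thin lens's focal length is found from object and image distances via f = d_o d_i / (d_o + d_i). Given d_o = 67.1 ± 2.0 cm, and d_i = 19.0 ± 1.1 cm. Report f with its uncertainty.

∂f/∂d_o = (d_i/(d_o+d_i))² = 0.0487;  ∂f/∂d_i = (d_o/(d_o+d_i))² = 0.607
δf = √((∂f/∂d_o · δd_o)² + (∂f/∂d_i · δd_i)²) = √(0.00949 + 0.446) = 0.675 cm
f = 14.8 cm.

14.8 ± 0.675 cm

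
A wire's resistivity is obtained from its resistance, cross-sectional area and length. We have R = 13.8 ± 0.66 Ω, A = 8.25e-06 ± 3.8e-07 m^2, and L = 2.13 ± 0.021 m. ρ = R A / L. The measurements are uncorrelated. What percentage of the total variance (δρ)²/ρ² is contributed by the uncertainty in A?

47.1%

(δρ/ρ)² = (1·δR/R)² + (1·δA/A)² + (-1·δL/L)²
  R term: (1×0.0478)² = 0.00229
  A term: (1×0.0461)² = 0.00212
  L term: (-1×0.00986)² = 9.72e-05
Total = 0.00451. Share from A = 0.00212/0.00451 = 0.471.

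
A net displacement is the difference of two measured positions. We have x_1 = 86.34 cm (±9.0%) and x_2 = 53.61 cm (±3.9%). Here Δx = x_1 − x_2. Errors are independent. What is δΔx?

Sums and differences: (δΔx)² = Σ (cᵢ δxᵢ)².
  (δx_1)² = 60.4;  (δx_2)² = 4.37
δΔx = √(64.8) = 8.05 cm

8.05 cm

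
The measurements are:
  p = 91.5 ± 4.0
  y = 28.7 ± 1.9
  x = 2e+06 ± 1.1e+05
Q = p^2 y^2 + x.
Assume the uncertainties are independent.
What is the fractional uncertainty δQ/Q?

Let w = p^2·y^2 = 6.9e+06. δw/w = √((2·δp/p)² + (2·δy/y)²) = √(0.00764 + 0.0175) = 0.159, so δw = 1.09e+06.
Q = w + x: δQ = √(δw² + δx²) = √(1.2e+12 + 1.21e+10) = 1.1e+06
Q = 8.9e+06, so δQ/Q = 1.1e+06/8.9e+06 = 0.124.

0.124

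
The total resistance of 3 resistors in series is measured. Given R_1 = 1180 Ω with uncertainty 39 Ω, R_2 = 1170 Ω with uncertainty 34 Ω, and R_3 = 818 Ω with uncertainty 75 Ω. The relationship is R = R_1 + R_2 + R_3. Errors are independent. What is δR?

91.1 Ω

Sums and differences: (δR)² = Σ (cᵢ δxᵢ)².
  (δR_1)² = 1520;  (δR_2)² = 1160;  (δR_3)² = 5620
δR = √(8300) = 91.1 Ω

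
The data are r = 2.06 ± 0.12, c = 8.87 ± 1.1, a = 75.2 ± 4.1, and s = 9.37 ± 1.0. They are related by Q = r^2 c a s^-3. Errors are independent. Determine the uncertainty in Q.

1.26

Products/powers → add relative errors in quadrature, weighted by exponent:
  (2·δr/r)² = (2×0.0583)² = 0.0136;  (1·δc/c)² = (1×0.124)² = 0.0154;  (1·δa/a)² = (1×0.0545)² = 0.00297;  (-3·δs/s)² = (-3×0.107)² = 0.103
δQ/Q = √(0.134) = 0.367
Q = 3.44, so δQ = 0.367 × 3.44 = 1.26.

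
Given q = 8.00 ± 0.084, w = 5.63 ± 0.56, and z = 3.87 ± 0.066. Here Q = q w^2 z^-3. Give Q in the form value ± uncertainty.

For a monomial Q ∝ q, w^2, z^-3, fractional errors add in quadrature:
  (1·δq/q)² = (1×0.0105)² = 0.000110;  (2·δw/w)² = (2×0.0995)² = 0.0396;  (-3·δz/z)² = (-3×0.0171)² = 0.00262
δQ/Q = √(0.0423) = 0.206
Q = 4.37, so δQ = 0.206 × 4.37 = 0.900.

4.37 ± 0.900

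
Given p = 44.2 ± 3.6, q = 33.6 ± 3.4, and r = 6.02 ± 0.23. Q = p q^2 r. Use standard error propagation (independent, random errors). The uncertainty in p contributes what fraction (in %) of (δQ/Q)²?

13.5%

(δQ/Q)² = (1·δp/p)² + (2·δq/q)² + (1·δr/r)²
  p term: (1×0.0814)² = 0.00663
  q term: (2×0.101)² = 0.0410
  r term: (1×0.0382)² = 0.00146
Total = 0.0491. Share from p = 0.00663/0.0491 = 0.135.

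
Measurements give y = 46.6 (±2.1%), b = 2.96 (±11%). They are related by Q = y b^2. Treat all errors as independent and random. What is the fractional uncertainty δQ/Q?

0.221

Since Q is a product/quotient, work with relative uncertainties:
  (1·δy/y)² = (1×0.0210)² = 0.000441;  (2·δb/b)² = (2×0.110)² = 0.0484
δQ/Q = √(0.0488) = 0.221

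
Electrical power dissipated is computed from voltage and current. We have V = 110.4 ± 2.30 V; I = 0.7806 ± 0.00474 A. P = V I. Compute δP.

Each factor contributes (exponent × relative error)² to (δP/P)²:
  (1·δV/V)² = (1×0.0208)² = 0.000434;  (1·δI/I)² = (1×0.00607)² = 3.69e-05
δP/P = √(0.000471) = 0.0217
P = 86.18 W, so δP = 0.0217 × 86.18 = 1.87 W.

1.87 W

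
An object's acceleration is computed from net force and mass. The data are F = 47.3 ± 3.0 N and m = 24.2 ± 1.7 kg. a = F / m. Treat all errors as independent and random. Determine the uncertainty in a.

a is a product of powers, so relative uncertainties combine in quadrature:
  (1·δF/F)² = (1×0.0634)² = 0.00402;  (-1·δm/m)² = (-1×0.0702)² = 0.00493
δa/a = √(0.00896) = 0.0946
a = 1.95 m/s^2, so δa = 0.0946 × 1.95 = 0.185 m/s^2.

0.185 m/s^2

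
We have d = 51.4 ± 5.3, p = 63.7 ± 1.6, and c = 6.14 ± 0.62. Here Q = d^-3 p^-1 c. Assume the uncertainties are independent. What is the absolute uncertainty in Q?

Relative error in a monomial: (δQ/Q)² = Σ (nᵢ · δxᵢ/xᵢ)².
  (-3·δd/d)² = (-3×0.103)² = 0.0957;  (-1·δp/p)² = (-1×0.0251)² = 0.000631;  (1·δc/c)² = (1×0.101)² = 0.0102
δQ/Q = √(0.107) = 0.326
Q = 7.1e-07, so δQ = 0.326 × 7.1e-07 = 2.32e-07.

2.32e-07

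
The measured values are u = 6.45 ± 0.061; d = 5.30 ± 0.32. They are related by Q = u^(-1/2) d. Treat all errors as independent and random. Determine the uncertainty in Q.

Since Q is a product/quotient, work with relative uncertainties:
  (−½·δu/u)² = (-0.5×0.00946)² = 2.24e-05;  (1·δd/d)² = (1×0.0604)² = 0.00365
δQ/Q = √(0.00367) = 0.0606
Q = 2.09, so δQ = 0.0606 × 2.09 = 0.126.

0.126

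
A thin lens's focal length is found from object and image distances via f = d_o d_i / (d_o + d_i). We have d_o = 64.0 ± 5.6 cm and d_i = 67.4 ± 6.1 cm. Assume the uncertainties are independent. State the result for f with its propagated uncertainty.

∂f/∂d_o = (d_i/(d_o+d_i))² = 0.263;  ∂f/∂d_i = (d_o/(d_o+d_i))² = 0.237
δf = √((∂f/∂d_o · δd_o)² + (∂f/∂d_i · δd_i)²) = √(2.17 + 2.09) = 2.07 cm
f = 32.8 cm.

32.8 ± 2.07 cm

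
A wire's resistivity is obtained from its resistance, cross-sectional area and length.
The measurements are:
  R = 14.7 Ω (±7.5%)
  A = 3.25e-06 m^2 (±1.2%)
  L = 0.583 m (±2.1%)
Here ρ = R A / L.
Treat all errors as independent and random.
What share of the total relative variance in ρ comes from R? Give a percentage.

90.6%

(δρ/ρ)² = (1·δR/R)² + (1·δA/A)² + (-1·δL/L)²
  R term: (1×0.0750)² = 0.00562
  A term: (1×0.0120)² = 0.000144
  L term: (-1×0.0210)² = 0.000441
Total = 0.00621. Share from R = 0.00562/0.00621 = 0.906.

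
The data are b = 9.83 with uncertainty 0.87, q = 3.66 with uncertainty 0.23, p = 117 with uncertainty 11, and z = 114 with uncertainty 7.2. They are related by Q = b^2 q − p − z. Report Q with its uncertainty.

123 ± 67.7

Let w = b^2·q = 354. δw/w = √((2·δb/b)² + (1·δq/q)²) = √(0.0313 + 0.00395) = 0.188, so δw = 66.4.
Q = w − p − z: δQ = √(δw² + δp² + δz²) = √(4410 + 121 + 51.8) = 67.7
Q = 123.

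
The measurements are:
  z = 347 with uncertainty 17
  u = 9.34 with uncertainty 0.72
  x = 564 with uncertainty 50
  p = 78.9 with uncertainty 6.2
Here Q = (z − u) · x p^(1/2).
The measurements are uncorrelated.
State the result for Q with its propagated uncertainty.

Let w = z − u = 338. δw = √(δz² + δu²) = √(289 + 0.518) = 17.0, so δw/w = 0.0504.
Q is then a monomial in w, x, p:
δQ/Q = √((δw/w)² + (1·δx/x)² + (½·δp/p)²) = √(0.00254 + 0.00786 + 0.00154) = 0.109
Q = 1.69e+06, so δQ = 0.109 × 1.69e+06 = 1.85e+05.

(1.69 ± 0.185) × 10^6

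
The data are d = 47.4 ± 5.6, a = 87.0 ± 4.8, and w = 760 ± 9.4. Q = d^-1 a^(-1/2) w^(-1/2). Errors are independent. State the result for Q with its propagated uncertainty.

Q is a product of powers, so relative uncertainties combine in quadrature:
  (-1·δd/d)² = (-1×0.118)² = 0.0140;  (−½·δa/a)² = (-0.5×0.0552)² = 0.000761;  (−½·δw/w)² = (-0.5×0.0124)² = 3.82e-05
δQ/Q = √(0.0148) = 0.121
Q = 8.2e-05, so δQ = 0.121 × 8.2e-05 = 9.97e-06.

(8.20 ± 0.997) × 10^-5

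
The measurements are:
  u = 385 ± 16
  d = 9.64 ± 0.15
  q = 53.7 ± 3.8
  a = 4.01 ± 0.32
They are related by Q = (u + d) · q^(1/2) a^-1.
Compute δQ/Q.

Let w = u + d = 395. δw = √(δu² + δd²) = √(256 + 0.0225) = 16.0, so δw/w = 0.0405.
Q is then a monomial in w, q, a:
δQ/Q = √((δw/w)² + (½·δq/q)² + (-1·δa/a)²) = √(0.00164 + 0.00125 + 0.00637) = 0.0962

0.0962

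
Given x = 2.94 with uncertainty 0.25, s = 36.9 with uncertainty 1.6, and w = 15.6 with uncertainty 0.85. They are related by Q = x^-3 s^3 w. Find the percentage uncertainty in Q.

29.1%

Each factor contributes (exponent × relative error)² to (δQ/Q)²:
  (-3·δx/x)² = (-3×0.0850)² = 0.0651;  (3·δs/s)² = (3×0.0434)² = 0.0169;  (1·δw/w)² = (1×0.0545)² = 0.00297
δQ/Q = √(0.0850) = 0.291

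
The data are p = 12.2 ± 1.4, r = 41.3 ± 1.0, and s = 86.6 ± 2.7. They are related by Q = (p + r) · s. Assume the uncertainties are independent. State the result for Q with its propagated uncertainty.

4630 ± 208

Let u = p + r = 53.5. δu = √(δp² + δr²) = √(1.96 + 1.00) = 1.72, so δu/u = 0.0322.
Q is then a monomial in u, s:
δQ/Q = √((δu/u)² + (1·δs/s)²) = √(0.00103 + 0.000972) = 0.0448
Q = 4630, so δQ = 0.0448 × 4630 = 208.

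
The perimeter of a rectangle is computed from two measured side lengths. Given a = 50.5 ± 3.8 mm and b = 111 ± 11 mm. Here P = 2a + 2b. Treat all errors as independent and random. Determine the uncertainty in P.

23.3 mm

P is a linear combination, so absolute uncertainties add in quadrature:
  (2·δa)² = 57.8;  (2·δb)² = 484
δP = √(542) = 23.3 mm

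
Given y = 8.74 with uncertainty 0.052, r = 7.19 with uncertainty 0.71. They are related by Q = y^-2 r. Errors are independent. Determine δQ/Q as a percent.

Each factor contributes (exponent × relative error)² to (δQ/Q)²:
  (-2·δy/y)² = (-2×0.00595)² = 0.000142;  (1·δr/r)² = (1×0.0987)² = 0.00975
δQ/Q = √(0.00989) = 0.0995

9.95%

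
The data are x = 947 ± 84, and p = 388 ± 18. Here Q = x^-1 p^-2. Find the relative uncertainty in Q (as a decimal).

Products/powers → add relative errors in quadrature, weighted by exponent:
  (-1·δx/x)² = (-1×0.0887)² = 0.00787;  (-2·δp/p)² = (-2×0.0464)² = 0.00861
δQ/Q = √(0.0165) = 0.128

0.128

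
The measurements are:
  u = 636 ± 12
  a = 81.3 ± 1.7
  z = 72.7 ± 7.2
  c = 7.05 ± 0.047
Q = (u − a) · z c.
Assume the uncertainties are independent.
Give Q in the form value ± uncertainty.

(2.84 ± 0.289) × 10^5

Let w = u − a = 555. δw = √(δu² + δa²) = √(144 + 2.89) = 12.1, so δw/w = 0.0218.
Q is then a monomial in w, z, c:
δQ/Q = √((δw/w)² + (1·δz/z)² + (1·δc/c)²) = √(0.000477 + 0.00981 + 4.44e-05) = 0.102
Q = 2.84e+05, so δQ = 0.102 × 2.84e+05 = 28900.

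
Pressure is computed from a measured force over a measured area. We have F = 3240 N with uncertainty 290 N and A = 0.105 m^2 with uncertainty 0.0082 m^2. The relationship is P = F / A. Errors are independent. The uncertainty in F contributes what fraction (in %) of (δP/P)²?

(δP/P)² = (1·δF/F)² + (-1·δA/A)²
  F term: (1×0.0895)² = 0.00801
  A term: (-1×0.0781)² = 0.00610
Total = 0.0141. Share from F = 0.00801/0.0141 = 0.568.

56.8%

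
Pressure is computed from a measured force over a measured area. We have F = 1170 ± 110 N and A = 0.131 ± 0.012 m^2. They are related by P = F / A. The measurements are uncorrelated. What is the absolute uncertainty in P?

Relative error in a monomial: (δP/P)² = Σ (nᵢ · δxᵢ/xᵢ)².
  (1·δF/F)² = (1×0.0940)² = 0.00884;  (-1·δA/A)² = (-1×0.0916)² = 0.00839
δP/P = √(0.0172) = 0.131
P = 8930 Pa, so δP = 0.131 × 8930 = 1170 Pa.

1170 Pa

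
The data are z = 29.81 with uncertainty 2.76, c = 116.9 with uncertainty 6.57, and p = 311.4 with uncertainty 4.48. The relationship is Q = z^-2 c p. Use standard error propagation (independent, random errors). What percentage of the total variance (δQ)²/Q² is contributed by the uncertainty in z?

(δQ/Q)² = (-2·δz/z)² + (1·δc/c)² + (1·δp/p)²
  z term: (-2×0.0926)² = 0.0343
  c term: (1×0.0562)² = 0.00316
  p term: (1×0.0144)² = 0.000207
Total = 0.0377. Share from z = 0.0343/0.0377 = 0.911.

91.1%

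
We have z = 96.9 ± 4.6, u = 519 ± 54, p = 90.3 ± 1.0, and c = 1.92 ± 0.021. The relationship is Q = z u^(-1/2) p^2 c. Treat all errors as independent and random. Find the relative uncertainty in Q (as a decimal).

Q is a product of powers, so relative uncertainties combine in quadrature:
  (1·δz/z)² = (1×0.0475)² = 0.00225;  (−½·δu/u)² = (-0.5×0.104)² = 0.00271;  (2·δp/p)² = (2×0.0111)² = 0.000491;  (1·δc/c)² = (1×0.0109)² = 0.000120
δQ/Q = √(0.00557) = 0.0746

0.0746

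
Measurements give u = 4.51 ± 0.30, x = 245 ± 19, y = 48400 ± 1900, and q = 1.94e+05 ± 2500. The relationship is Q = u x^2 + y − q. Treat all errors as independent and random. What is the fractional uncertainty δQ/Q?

Let p = u·x^2 = 2.71e+05. δp/p = √((1·δu/u)² + (2·δx/x)²) = √(0.00442 + 0.0241) = 0.169, so δp = 45700.
Q = p + y − q: δQ = √(δp² + δy² + δq²) = √(2.09e+09 + 3.61e+06 + 6.25e+06) = 45800
Q = 1.25e+05, so δQ/Q = 45800/1.25e+05 = 0.366.

0.366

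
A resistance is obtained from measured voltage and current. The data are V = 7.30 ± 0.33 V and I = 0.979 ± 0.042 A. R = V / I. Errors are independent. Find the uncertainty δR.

Relative error in a monomial: (δR/R)² = Σ (nᵢ · δxᵢ/xᵢ)².
  (1·δV/V)² = (1×0.0452)² = 0.00204;  (-1·δI/I)² = (-1×0.0429)² = 0.00184
δR/R = √(0.00388) = 0.0623
R = 7.46 Ω, so δR = 0.0623 × 7.46 = 0.465 Ω.

0.465 Ω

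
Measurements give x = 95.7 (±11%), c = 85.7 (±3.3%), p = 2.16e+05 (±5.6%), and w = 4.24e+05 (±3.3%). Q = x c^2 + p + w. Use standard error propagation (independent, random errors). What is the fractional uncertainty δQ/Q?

0.0685

Let h = x·c^2 = 7.03e+05. δh/h = √((1·δx/x)² + (2·δc/c)²) = √(0.0121 + 0.00436) = 0.128, so δh = 90200.
Q = h + p + w: δQ = √(δh² + δp² + δw²) = √(8.13e+09 + 1.46e+08 + 1.96e+08) = 92000
Q = 1.34e+06, so δQ/Q = 92000/1.34e+06 = 0.0685.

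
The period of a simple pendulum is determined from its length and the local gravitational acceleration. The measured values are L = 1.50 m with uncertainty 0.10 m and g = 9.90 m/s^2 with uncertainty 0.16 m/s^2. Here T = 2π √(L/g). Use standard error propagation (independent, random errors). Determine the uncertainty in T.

0.0839 s

T is a product of powers, so relative uncertainties combine in quadrature:
  (½·δL/L)² = (0.5×0.0667)² = 0.00111;  (−½·δg/g)² = (-0.5×0.0162)² = 6.53e-05
δT/T = √(0.00118) = 0.0343
T = 2.45 s, so δT = 0.0343 × 2.45 = 0.0839 s.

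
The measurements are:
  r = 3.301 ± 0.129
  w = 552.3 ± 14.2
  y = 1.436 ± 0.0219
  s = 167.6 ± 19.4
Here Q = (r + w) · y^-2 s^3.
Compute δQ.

4.43e+08

Let u = r + w = 555.6. δu = √(δr² + δw²) = √(0.0166 + 202) = 14.2, so δu/u = 0.0256.
Q is then a monomial in u, y, s:
δQ/Q = √((δu/u)² + (-2·δy/y)² + (3·δs/s)²) = √(0.000653 + 0.000930 + 0.121) = 0.350
Q = 1.268e+09, so δQ = 0.350 × 1.268e+09 = 4.43e+08.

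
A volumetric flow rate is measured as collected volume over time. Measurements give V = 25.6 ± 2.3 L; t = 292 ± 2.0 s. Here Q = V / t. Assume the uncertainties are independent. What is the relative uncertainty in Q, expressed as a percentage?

9.01%

Relative error in a monomial: (δQ/Q)² = Σ (nᵢ · δxᵢ/xᵢ)².
  (1·δV/V)² = (1×0.0898)² = 0.00807;  (-1·δt/t)² = (-1×0.00685)² = 4.69e-05
δQ/Q = √(0.00812) = 0.0901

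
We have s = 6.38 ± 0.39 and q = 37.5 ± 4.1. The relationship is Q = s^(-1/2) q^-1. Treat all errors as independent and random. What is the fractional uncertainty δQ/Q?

Each factor contributes (exponent × relative error)² to (δQ/Q)²:
  (−½·δs/s)² = (-0.5×0.0611)² = 0.000934;  (-1·δq/q)² = (-1×0.109)² = 0.0120
δQ/Q = √(0.0129) = 0.114

0.114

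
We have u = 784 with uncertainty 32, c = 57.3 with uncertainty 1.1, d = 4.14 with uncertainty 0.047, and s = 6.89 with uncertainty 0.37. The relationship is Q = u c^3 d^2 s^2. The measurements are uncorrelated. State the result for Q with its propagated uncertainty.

(1.20 ± 0.157) × 10^11

Since Q is a product/quotient, work with relative uncertainties:
  (1·δu/u)² = (1×0.0408)² = 0.00167;  (3·δc/c)² = (3×0.0192)² = 0.00332;  (2·δd/d)² = (2×0.0114)² = 0.000516;  (2·δs/s)² = (2×0.0537)² = 0.0115
δQ/Q = √(0.0170) = 0.131
Q = 1.2e+11, so δQ = 0.131 × 1.2e+11 = 1.57e+10.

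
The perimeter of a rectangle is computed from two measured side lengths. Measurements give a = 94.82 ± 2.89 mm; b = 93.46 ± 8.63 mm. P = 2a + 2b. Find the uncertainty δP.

18.2 mm

P is a linear combination, so absolute uncertainties add in quadrature:
  (2·δa)² = 33.4;  (2·δb)² = 298
δP = √(331) = 18.2 mm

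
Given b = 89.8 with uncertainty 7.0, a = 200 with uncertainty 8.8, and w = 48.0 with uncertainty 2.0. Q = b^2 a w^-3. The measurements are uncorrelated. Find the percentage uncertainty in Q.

20.5%

Relative error in a monomial: (δQ/Q)² = Σ (nᵢ · δxᵢ/xᵢ)².
  (2·δb/b)² = (2×0.0780)² = 0.0243;  (1·δa/a)² = (1×0.0440)² = 0.00194;  (-3·δw/w)² = (-3×0.0417)² = 0.0156
δQ/Q = √(0.0419) = 0.205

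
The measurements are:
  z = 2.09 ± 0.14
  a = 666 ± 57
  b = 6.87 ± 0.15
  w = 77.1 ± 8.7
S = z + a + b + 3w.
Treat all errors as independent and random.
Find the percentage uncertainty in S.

6.92%

Sums and differences: (δS)² = Σ (cᵢ δxᵢ)².
  (δz)² = 0.0196;  (δa)² = 3250;  (δb)² = 0.0225;  (3·δw)² = 681
δS = √(3930) = 62.7
S = 906, so δS/S = 62.7/906 = 0.0692.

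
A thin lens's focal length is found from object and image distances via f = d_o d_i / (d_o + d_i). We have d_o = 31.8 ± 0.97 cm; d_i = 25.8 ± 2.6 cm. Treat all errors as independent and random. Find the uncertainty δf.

0.816 cm

∂f/∂d_o = (d_i/(d_o+d_i))² = 0.201;  ∂f/∂d_i = (d_o/(d_o+d_i))² = 0.305
δf = √((∂f/∂d_o · δd_o)² + (∂f/∂d_i · δd_i)²) = √(0.0379 + 0.628) = 0.816 cm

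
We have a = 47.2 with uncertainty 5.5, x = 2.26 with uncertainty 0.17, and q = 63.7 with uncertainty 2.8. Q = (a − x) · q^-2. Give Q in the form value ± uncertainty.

Let u = a − x = 44.9. δu = √(δa² + δx²) = √(30.2 + 0.0289) = 5.50, so δu/u = 0.122.
Q is then a monomial in u, q:
δQ/Q = √((δu/u)² + (-2·δq/q)²) = √(0.0150 + 0.00773) = 0.151
Q = 0.0111, so δQ = 0.151 × 0.0111 = 0.00167.

0.0111 ± 0.00167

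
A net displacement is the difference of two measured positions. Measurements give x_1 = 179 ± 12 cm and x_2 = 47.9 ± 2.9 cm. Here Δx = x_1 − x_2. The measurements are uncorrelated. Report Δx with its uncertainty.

Sums and differences: (δΔx)² = Σ (cᵢ δxᵢ)².
  (δx_1)² = 144;  (δx_2)² = 8.41
δΔx = √(152) = 12.3 cm
Δx = 131 cm.

131 ± 12.3 cm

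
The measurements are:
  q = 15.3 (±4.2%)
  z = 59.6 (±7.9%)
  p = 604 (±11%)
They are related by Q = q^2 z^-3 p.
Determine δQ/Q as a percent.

27.4%

Products/powers → add relative errors in quadrature, weighted by exponent:
  (2·δq/q)² = (2×0.0420)² = 0.00706;  (-3·δz/z)² = (-3×0.0790)² = 0.0562;  (1·δp/p)² = (1×0.110)² = 0.0121
δQ/Q = √(0.0753) = 0.274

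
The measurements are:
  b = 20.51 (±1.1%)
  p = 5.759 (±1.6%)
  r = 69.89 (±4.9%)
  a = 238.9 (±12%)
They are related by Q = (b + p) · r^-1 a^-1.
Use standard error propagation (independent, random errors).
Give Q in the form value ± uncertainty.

Let u = b + p = 26.27. δu = √(δb² + δp²) = √(0.0509 + 0.00849) = 0.244, so δu/u = 0.00928.
Q is then a monomial in u, r, a:
δQ/Q = √((δu/u)² + (-1·δr/r)² + (-1·δa/a)²) = √(8.61e-05 + 0.00240 + 0.0144) = 0.130
Q = 0.001573, so δQ = 0.130 × 0.001573 = 0.000204.

0.001573 ± 0.000204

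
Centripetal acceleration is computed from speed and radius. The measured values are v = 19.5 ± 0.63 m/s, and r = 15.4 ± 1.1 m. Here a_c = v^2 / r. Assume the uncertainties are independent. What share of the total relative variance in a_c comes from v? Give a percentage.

45.0%

(δa_c/a_c)² = (2·δv/v)² + (-1·δr/r)²
  v term: (2×0.0323)² = 0.00418
  r term: (-1×0.0714)² = 0.00510
Total = 0.00928. Share from v = 0.00418/0.00928 = 0.450.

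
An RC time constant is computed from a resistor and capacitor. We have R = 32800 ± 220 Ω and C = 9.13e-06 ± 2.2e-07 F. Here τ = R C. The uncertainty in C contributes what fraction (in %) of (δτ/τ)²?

92.8%

(δτ/τ)² = (1·δR/R)² + (1·δC/C)²
  R term: (1×0.00671)² = 4.5e-05
  C term: (1×0.0241)² = 0.000581
Total = 0.000626. Share from C = 0.000581/0.000626 = 0.928.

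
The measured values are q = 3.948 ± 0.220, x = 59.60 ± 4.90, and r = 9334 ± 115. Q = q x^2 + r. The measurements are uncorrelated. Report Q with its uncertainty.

23360 ± 2440

Let p = q·x^2 = 14020. δp/p = √((1·δq/q)² + (2·δx/x)²) = √(0.00311 + 0.0270) = 0.174, so δp = 2430.
Q = p + r: δQ = √(δp² + δr²) = √(5.93e+06 + 13200) = 2440
Q = 23360.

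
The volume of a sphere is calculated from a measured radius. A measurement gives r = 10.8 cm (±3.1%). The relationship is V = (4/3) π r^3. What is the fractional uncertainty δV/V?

V ∝ r^3, so δV/V = |3| · δr/r = 3 × 0.0310 = 0.0930.

0.0930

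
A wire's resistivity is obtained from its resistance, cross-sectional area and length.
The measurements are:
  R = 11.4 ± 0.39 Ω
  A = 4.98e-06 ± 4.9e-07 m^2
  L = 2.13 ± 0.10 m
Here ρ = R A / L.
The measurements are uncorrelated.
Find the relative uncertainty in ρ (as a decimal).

ρ is a product of powers, so relative uncertainties combine in quadrature:
  (1·δR/R)² = (1×0.0342)² = 0.00117;  (1·δA/A)² = (1×0.0984)² = 0.00968;  (-1·δL/L)² = (-1×0.0469)² = 0.00220
δρ/ρ = √(0.0131) = 0.114

0.114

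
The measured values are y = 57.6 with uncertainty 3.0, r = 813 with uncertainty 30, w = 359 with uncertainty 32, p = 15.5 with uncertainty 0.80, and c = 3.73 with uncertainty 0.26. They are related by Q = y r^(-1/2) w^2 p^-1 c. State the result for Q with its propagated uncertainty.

62700 ± 12900

Relative error in a monomial: (δQ/Q)² = Σ (nᵢ · δxᵢ/xᵢ)².
  (1·δy/y)² = (1×0.0521)² = 0.00271;  (−½·δr/r)² = (-0.5×0.0369)² = 0.000340;  (2·δw/w)² = (2×0.0891)² = 0.0318;  (-1·δp/p)² = (-1×0.0516)² = 0.00266;  (1·δc/c)² = (1×0.0697)² = 0.00486
δQ/Q = √(0.0424) = 0.206
Q = 62700, so δQ = 0.206 × 62700 = 12900.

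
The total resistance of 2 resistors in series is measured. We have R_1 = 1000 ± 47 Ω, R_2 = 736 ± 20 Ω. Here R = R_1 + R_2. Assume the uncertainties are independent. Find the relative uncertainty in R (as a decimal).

0.0294

Sums and differences: (δR)² = Σ (cᵢ δxᵢ)².
  (δR_1)² = 2210;  (δR_2)² = 400
δR = √(2610) = 51.1 Ω
R = 1740 Ω, so δR/R = 51.1/1740 = 0.0294.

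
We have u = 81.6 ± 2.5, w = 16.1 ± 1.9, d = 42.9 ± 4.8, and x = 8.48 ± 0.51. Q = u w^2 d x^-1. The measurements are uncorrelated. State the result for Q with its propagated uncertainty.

Products/powers → add relative errors in quadrature, weighted by exponent:
  (1·δu/u)² = (1×0.0306)² = 0.000939;  (2·δw/w)² = (2×0.118)² = 0.0557;  (1·δd/d)² = (1×0.112)² = 0.0125;  (-1·δx/x)² = (-1×0.0601)² = 0.00362
δQ/Q = √(0.0728) = 0.270
Q = 1.07e+05, so δQ = 0.270 × 1.07e+05 = 28900.

(1.07 ± 0.289) × 10^5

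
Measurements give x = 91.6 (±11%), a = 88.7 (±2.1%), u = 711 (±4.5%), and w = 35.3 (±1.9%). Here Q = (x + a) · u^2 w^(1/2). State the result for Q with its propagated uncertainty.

(5.42 ± 0.579) × 10^8

Let h = x + a = 180. δh = √(δx² + δa²) = √(102 + 3.47) = 10.2, so δh/h = 0.0568.
Q is then a monomial in h, u, w:
δQ/Q = √((δh/h)² + (2·δu/u)² + (½·δw/w)²) = √(0.00323 + 0.00810 + 9.02e-05) = 0.107
Q = 5.42e+08, so δQ = 0.107 × 5.42e+08 = 5.79e+07.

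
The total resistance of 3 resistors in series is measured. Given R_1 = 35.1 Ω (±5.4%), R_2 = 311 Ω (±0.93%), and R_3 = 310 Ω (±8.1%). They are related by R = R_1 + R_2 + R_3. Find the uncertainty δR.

25.3 Ω

R is a linear combination, so absolute uncertainties add in quadrature:
  (δR_1)² = 3.59;  (δR_2)² = 8.37;  (δR_3)² = 631
δR = √(642) = 25.3 Ω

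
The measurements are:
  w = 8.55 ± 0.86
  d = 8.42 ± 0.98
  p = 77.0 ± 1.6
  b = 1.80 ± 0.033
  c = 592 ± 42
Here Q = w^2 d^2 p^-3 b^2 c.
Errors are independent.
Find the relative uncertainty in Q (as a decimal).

Since Q is a product/quotient, work with relative uncertainties:
  (2·δw/w)² = (2×0.101)² = 0.0405;  (2·δd/d)² = (2×0.116)² = 0.0542;  (-3·δp/p)² = (-3×0.0208)² = 0.00389;  (2·δb/b)² = (2×0.0183)² = 0.00134;  (1·δc/c)² = (1×0.0709)² = 0.00503
δQ/Q = √(0.105) = 0.324

0.324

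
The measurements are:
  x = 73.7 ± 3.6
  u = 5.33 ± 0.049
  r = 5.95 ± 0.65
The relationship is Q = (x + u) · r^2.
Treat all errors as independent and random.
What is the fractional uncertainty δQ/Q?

0.223

Let w = x + u = 79.0. δw = √(δx² + δu²) = √(13.0 + 0.00240) = 3.60, so δw/w = 0.0456.
Q is then a monomial in w, r:
δQ/Q = √((δw/w)² + (2·δr/r)²) = √(0.00208 + 0.0477) = 0.223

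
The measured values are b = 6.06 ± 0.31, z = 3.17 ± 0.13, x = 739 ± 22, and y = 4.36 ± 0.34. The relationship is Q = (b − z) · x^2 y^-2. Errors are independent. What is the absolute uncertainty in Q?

Let u = b − z = 2.89. δu = √(δb² + δz²) = √(0.0961 + 0.0169) = 0.336, so δu/u = 0.116.
Q is then a monomial in u, x, y:
δQ/Q = √((δu/u)² + (2·δx/x)² + (-2·δy/y)²) = √(0.0135 + 0.00355 + 0.0243) = 0.203
Q = 83000, so δQ = 0.203 × 83000 = 16900.

16900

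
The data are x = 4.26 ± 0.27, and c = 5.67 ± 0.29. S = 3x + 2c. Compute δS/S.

Sums and differences: (δS)² = Σ (cᵢ δxᵢ)².
  (3·δx)² = 0.656;  (2·δc)² = 0.336
δS = √(0.993) = 0.996
S = 24.1, so δS/S = 0.996/24.1 = 0.0413.

0.0413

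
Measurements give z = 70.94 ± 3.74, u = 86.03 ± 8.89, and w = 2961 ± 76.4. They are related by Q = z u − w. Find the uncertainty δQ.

712

Let p = z·u = 6103. δp/p = √((1·δz/z)² + (1·δu/u)²) = √(0.00278 + 0.0107) = 0.116, so δp = 708.
Q = p − w: δQ = √(δp² + δw²) = √(5.01e+05 + 5840) = 712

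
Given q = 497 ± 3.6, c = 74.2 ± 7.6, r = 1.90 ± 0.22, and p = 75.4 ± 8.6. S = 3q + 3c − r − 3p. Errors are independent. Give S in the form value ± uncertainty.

1490 ± 36.1

S is a linear combination, so absolute uncertainties add in quadrature:
  (3·δq)² = 117;  (3·δc)² = 520;  (δr)² = 0.0484;  (3·δp)² = 666
δS = √(1300) = 36.1
S = 1490.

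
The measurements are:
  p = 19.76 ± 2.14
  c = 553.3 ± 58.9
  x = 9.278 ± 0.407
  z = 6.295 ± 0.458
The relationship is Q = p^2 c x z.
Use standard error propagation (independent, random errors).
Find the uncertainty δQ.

Q is a product of powers, so relative uncertainties combine in quadrature:
  (2·δp/p)² = (2×0.108)² = 0.0469;  (1·δc/c)² = (1×0.106)² = 0.0113;  (1·δx/x)² = (1×0.0439)² = 0.00192;  (1·δz/z)² = (1×0.0728)² = 0.00529
δQ/Q = √(0.0655) = 0.256
Q = 1.262e+07, so δQ = 0.256 × 1.262e+07 = 3.23e+06.

3.23e+06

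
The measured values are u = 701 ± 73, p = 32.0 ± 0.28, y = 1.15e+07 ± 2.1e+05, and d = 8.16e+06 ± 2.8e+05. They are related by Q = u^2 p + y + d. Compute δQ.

3.3e+06

Let w = u^2·p = 1.57e+07. δw/w = √((2·δu/u)² + (1·δp/p)²) = √(0.0434 + 7.66e-05) = 0.208, so δw = 3.28e+06.
Q = w + y + d: δQ = √(δw² + δy² + δd²) = √(1.07e+13 + 4.41e+10 + 7.84e+10) = 3.3e+06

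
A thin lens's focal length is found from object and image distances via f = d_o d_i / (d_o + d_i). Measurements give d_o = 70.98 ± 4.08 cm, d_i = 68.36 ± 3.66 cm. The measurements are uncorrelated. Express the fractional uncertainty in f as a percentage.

∂f/∂d_o = (d_i/(d_o+d_i))² = 0.241;  ∂f/∂d_i = (d_o/(d_o+d_i))² = 0.259
δf = √((∂f/∂d_o · δd_o)² + (∂f/∂d_i · δd_i)²) = √(0.964 + 0.902) = 1.37 cm
f = 34.82 cm, so δf/f = 1.37/34.82 = 0.0392.

3.92%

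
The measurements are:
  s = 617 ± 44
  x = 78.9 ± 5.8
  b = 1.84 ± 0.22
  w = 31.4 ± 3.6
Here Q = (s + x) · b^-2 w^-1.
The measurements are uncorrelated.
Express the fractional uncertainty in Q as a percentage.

27.3%

Let u = s + x = 696. δu = √(δs² + δx²) = √(1940 + 33.6) = 44.4, so δu/u = 0.0638.
Q is then a monomial in u, b, w:
δQ/Q = √((δu/u)² + (-2·δb/b)² + (-1·δw/w)²) = √(0.00407 + 0.0572 + 0.0131) = 0.273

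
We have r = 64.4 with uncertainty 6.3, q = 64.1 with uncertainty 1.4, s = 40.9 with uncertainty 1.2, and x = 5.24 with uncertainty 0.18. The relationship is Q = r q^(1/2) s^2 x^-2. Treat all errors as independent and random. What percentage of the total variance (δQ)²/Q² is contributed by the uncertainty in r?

(δQ/Q)² = (1·δr/r)² + (½·δq/q)² + (2·δs/s)² + (-2·δx/x)²
  r term: (1×0.0978)² = 0.00957
  q term: (0.5×0.0218)² = 0.000119
  s term: (2×0.0293)² = 0.00344
  x term: (-2×0.0344)² = 0.00472
Total = 0.0179. Share from r = 0.00957/0.0179 = 0.536.

53.6%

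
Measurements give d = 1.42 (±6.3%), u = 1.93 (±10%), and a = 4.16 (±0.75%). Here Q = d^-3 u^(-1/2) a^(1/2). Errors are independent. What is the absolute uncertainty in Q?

Relative error in a monomial: (δQ/Q)² = Σ (nᵢ · δxᵢ/xᵢ)².
  (-3·δd/d)² = (-3×0.0630)² = 0.0357;  (−½·δu/u)² = (-0.5×0.100)² = 0.00250;  (½·δa/a)² = (0.5×0.00750)² = 1.41e-05
δQ/Q = √(0.0382) = 0.196
Q = 0.513, so δQ = 0.196 × 0.513 = 0.100.

0.100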